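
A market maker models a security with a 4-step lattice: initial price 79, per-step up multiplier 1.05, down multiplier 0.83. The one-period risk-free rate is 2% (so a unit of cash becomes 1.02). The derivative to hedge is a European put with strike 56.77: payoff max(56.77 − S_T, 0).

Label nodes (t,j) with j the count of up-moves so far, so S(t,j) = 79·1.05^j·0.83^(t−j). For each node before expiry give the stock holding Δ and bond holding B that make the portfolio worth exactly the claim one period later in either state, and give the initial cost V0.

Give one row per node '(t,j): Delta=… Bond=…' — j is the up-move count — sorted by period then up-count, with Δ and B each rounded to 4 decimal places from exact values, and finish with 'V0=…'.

(0,0): Delta=-0.0258 Bond=2.1171
(1,0): Delta=-0.1589 Bond=10.8891
(1,1): Delta=-0.0091 Bond=0.7811
(2,0): Delta=-0.7715 Bond=44.4454
(2,1): Delta=-0.0824 Bond=5.8428
(2,2): Delta=0.0000 Bond=0.0000
(3,0): Delta=-1.0000 Bond=55.6569
(3,1): Delta=-0.7430 Bond=43.7045
(3,2): Delta=0.0000 Bond=0.0000
(3,3): Delta=0.0000 Bond=0.0000
V0=0.0817

Since d<R<u, set p* = (R−d)/(u−d) = 0.8636; price each node as the discounted p*-expectation of its children.
Terminal values V(4,·): V(4,0)=19.2779, V(4,1)=9.3403, V(4,2)=0.0000, V(4,3)=0.0000, V(4,4)=0.0000
  t=3,j=0: stock 45.1712 → up 47.4297 (V=9.3403), down 37.4921 (V=19.2779). Price 10.4857; hedge Δ=-1.0000, bond B=55.6569.
  t=3,j=1: stock 57.1443 → up 60.0015 (V=0.0000), down 47.4297 (V=9.3403). Price 1.2487; hedge Δ=-0.7430, bond B=43.7045.
  t=3,j=2: stock 72.2909 → up 75.9055 (V=0.0000), down 60.0015 (V=0.0000). Price 0.0000; hedge Δ=0.0000, bond B=0.0000.
  t=3,j=3: stock 91.4524 → up 96.0250 (V=0.0000), down 75.9055 (V=0.0000). Price 0.0000; hedge Δ=0.0000, bond B=0.0000.
  t=2,j=0: stock 54.4231 → up 57.1443 (V=1.2487), down 45.1712 (V=10.4857). Price 2.4591; hedge Δ=-0.7715, bond B=44.4454.
  t=2,j=1: stock 68.8485 → up 72.2909 (V=0.0000), down 57.1443 (V=1.2487). Price 0.1669; hedge Δ=-0.0824, bond B=5.8428.
  t=2,j=2: stock 87.0975 → up 91.4524 (V=0.0000), down 72.2909 (V=0.0000). Price 0.0000; hedge Δ=0.0000, bond B=0.0000.
  t=1,j=0: stock 65.5700 → up 68.8485 (V=0.1669), down 54.4231 (V=2.4591). Price 0.4701; hedge Δ=-0.1589, bond B=10.8891.
  t=1,j=1: stock 82.9500 → up 87.0975 (V=0.0000), down 68.8485 (V=0.1669). Price 0.0223; hedge Δ=-0.0091, bond B=0.7811.
  t=0,j=0: stock 79.0000 → up 82.9500 (V=0.0223), down 65.5700 (V=0.4701). Price 0.0817; hedge Δ=-0.0258, bond B=2.1171.
Check: Δ(0,0)·S0 + B(0,0) = 0.0817 = V0.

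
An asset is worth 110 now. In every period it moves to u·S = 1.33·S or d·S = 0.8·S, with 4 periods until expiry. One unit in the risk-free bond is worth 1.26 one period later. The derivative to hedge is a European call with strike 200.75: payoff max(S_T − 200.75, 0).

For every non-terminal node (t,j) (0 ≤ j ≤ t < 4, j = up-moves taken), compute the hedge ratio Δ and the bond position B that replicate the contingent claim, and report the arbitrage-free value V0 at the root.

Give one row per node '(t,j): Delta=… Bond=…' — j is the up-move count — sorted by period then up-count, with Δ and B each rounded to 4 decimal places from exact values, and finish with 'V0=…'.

Risk-neutral probability p* = (R−d)/(u−d) = (1.26−0.8)/(1.33−0.8) = 0.8679.
Payoff layer (t=4): V(4,0)=0.0000, V(4,1)=0.0000, V(4,2)=0.0000, V(4,3)=6.2821, V(4,4)=143.4408
(3,0): S=56.3200. Δ = (V_up−V_dn)/(S_up−S_dn) = (0.0000−0.0000)/(74.9056−45.0560) = 0.0000. V = [p*·0.0000 + (1−p*)·0.0000]/1.26 = 0.0000. B = V − Δ·S = 0.0000.
(3,1): S=93.6320. Δ = (V_up−V_dn)/(S_up−S_dn) = (0.0000−0.0000)/(124.5306−74.9056) = 0.0000. V = [p*·0.0000 + (1−p*)·0.0000]/1.26 = 0.0000. B = V − Δ·S = 0.0000.
(3,2): S=155.6632. Δ = (V_up−V_dn)/(S_up−S_dn) = (6.2821−0.0000)/(207.0321−124.5306) = 0.0761. V = [p*·6.2821 + (1−p*)·0.0000]/1.26 = 4.3273. B = V − Δ·S = -7.5257.
(3,3): S=258.7901. Δ = (V_up−V_dn)/(S_up−S_dn) = (143.4408−6.2821)/(344.1908−207.0321) = 1.0000. V = [p*·143.4408 + (1−p*)·6.2821]/1.26 = 99.4647. B = V − Δ·S = -159.3254.
(2,0): S=70.4000. Δ = (V_up−V_dn)/(S_up−S_dn) = (0.0000−0.0000)/(93.6320−56.3200) = 0.0000. V = [p*·0.0000 + (1−p*)·0.0000]/1.26 = 0.0000. B = V − Δ·S = 0.0000.
(2,1): S=117.0400. Δ = (V_up−V_dn)/(S_up−S_dn) = (4.3273−0.0000)/(155.6632−93.6320) = 0.0698. V = [p*·4.3273 + (1−p*)·0.0000]/1.26 = 2.9807. B = V − Δ·S = -5.1839.
(2,2): S=194.5790. Δ = (V_up−V_dn)/(S_up−S_dn) = (99.4647−4.3273)/(258.7901−155.6632) = 0.9225. V = [p*·99.4647 + (1−p*)·4.3273]/1.26 = 68.9677. B = V − Δ·S = -110.5368.
(1,0): S=88.0000. Δ = (V_up−V_dn)/(S_up−S_dn) = (2.9807−0.0000)/(117.0400−70.4000) = 0.0639. V = [p*·2.9807 + (1−p*)·0.0000]/1.26 = 2.0532. B = V − Δ·S = -3.5708.
(1,1): S=146.3000. Δ = (V_up−V_dn)/(S_up−S_dn) = (68.9677−2.9807)/(194.5790−117.0400) = 0.8510. V = [p*·68.9677 + (1−p*)·2.9807]/1.26 = 47.8194. B = V − Δ·S = -76.6843.
(0,0): S=110.0000. Δ = (V_up−V_dn)/(S_up−S_dn) = (47.8194−2.0532)/(146.3000−88.0000) = 0.7850. V = [p*·47.8194 + (1−p*)·2.0532]/1.26 = 33.1546. B = V − Δ·S = -53.1967.
Root portfolio cost Δ·110+B reproduces V0=33.1546.

(0,0): Delta=0.7850 Bond=-53.1967
(1,0): Delta=0.0639 Bond=-3.5708
(1,1): Delta=0.8510 Bond=-76.6843
(2,0): Delta=0.0000 Bond=0.0000
(2,1): Delta=0.0698 Bond=-5.1839
(2,2): Delta=0.9225 Bond=-110.5368
(3,0): Delta=0.0000 Bond=0.0000
(3,1): Delta=0.0000 Bond=0.0000
(3,2): Delta=0.0761 Bond=-7.5257
(3,3): Delta=1.0000 Bond=-159.3254
V0=33.1546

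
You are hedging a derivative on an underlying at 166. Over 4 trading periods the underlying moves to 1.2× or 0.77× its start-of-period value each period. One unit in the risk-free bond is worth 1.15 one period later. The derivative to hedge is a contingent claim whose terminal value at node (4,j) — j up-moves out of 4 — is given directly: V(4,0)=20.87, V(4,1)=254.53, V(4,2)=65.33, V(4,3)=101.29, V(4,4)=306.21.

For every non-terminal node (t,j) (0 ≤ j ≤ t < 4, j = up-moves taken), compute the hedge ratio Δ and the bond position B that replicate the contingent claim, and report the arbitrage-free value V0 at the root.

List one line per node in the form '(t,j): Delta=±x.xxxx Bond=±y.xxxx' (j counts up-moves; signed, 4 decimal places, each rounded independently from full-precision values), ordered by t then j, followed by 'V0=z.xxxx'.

(0,0): Delta=1.3339 Bond=-92.8798
(1,0): Delta=-0.1051 Bond=77.1236
(1,1): Delta=1.4554 Bond=-131.0138
(2,0): Delta=-2.8772 Bond=361.5214
(2,1): Delta=0.1289 Bond=52.7936
(2,2): Delta=1.5674 Bond=-177.4368
(3,0): Delta=7.1703 Bond=-345.6908
(3,1): Delta=-3.7255 Bond=515.9391
(3,2): Delta=0.4543 Bond=0.8144
(3,3): Delta=1.6614 Bond=-231.0085
V0=128.5472

Under the risk-neutral measure, an up-move has probability p* = (R−d)/(u−d) = 0.8837 and values discount at R = 1.15.
Payoff layer (t=4): V(4,0)=20.8700, V(4,1)=254.5300, V(4,2)=65.3300, V(4,3)=101.2900, V(4,4)=306.2100
  t=3,j=0: stock 75.7845 → up 90.9414 (V=254.5300), down 58.3540 (V=20.8700). Price 197.7046; hedge Δ=7.1703, bond B=-345.6908.
  t=3,j=1: stock 118.1057 → up 141.7268 (V=65.3300), down 90.9414 (V=254.5300). Price 75.9391; hedge Δ=-3.7255, bond B=515.9391.
  t=3,j=2: stock 184.0608 → up 220.8730 (V=101.2900), down 141.7268 (V=65.3300). Price 84.4423; hedge Δ=0.4543, bond B=0.8144.
  t=3,j=3: stock 286.8480 → up 344.2176 (V=306.2100), down 220.8730 (V=101.2900). Price 245.5496; hedge Δ=1.6614, bond B=-231.0085.
  t=2,j=0: stock 98.4214 → up 118.1057 (V=75.9391), down 75.7845 (V=197.7046). Price 78.3460; hedge Δ=-2.8772, bond B=361.5214.
  t=2,j=1: stock 153.3840 → up 184.0608 (V=84.4423), down 118.1057 (V=75.9391). Price 72.5683; hedge Δ=0.1289, bond B=52.7936.
  t=2,j=2: stock 239.0400 → up 286.8480 (V=245.5496), down 184.0608 (V=84.4423). Price 197.2315; hedge Δ=1.5674, bond B=-177.4368.
  t=1,j=0: stock 127.8200 → up 153.3840 (V=72.5683), down 98.4214 (V=78.3460). Price 63.6871; hedge Δ=-0.1051, bond B=77.1236.
  t=1,j=1: stock 199.2000 → up 239.0400 (V=197.2315), down 153.3840 (V=72.5683). Price 158.9007; hedge Δ=1.4554, bond B=-131.0138.
  t=0,j=0: stock 166.0000 → up 199.2000 (V=158.9007), down 127.8200 (V=63.6871). Price 128.5472; hedge Δ=1.3339, bond B=-92.8798.
The time-0 hedge costs 128.5472, which is the no-arbitrage price.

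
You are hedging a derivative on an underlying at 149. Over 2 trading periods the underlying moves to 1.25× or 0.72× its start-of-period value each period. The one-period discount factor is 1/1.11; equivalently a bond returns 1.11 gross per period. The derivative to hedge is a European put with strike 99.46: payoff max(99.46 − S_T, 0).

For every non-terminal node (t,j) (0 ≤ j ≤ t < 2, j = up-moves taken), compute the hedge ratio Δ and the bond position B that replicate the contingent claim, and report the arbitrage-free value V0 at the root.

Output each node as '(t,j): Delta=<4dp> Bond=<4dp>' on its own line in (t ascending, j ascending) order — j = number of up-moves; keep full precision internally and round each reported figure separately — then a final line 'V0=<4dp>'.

(0,0): Delta=-0.0670 Bond=11.2345
(1,0): Delta=-0.3908 Bond=47.2089
(1,1): Delta=0.0000 Bond=0.0000
V0=1.2583

Since d<R<u, set p* = (R−d)/(u−d) = 0.7358; price each node as the discounted p*-expectation of its children.
Terminal values V(2,·): V(2,0)=22.2184, V(2,1)=0.0000, V(2,2)=0.0000
(1,0): S=107.2800. Δ = (V_up−V_dn)/(S_up−S_dn) = (0.0000−22.2184)/(134.1000−77.2416) = -0.3908. V = [p*·0.0000 + (1−p*)·22.2184]/1.11 = 5.2874. B = V − Δ·S = 47.2089.
(1,1): S=186.2500. Δ = (V_up−V_dn)/(S_up−S_dn) = (0.0000−0.0000)/(232.8125−134.1000) = 0.0000. V = [p*·0.0000 + (1−p*)·0.0000]/1.11 = 0.0000. B = V − Δ·S = 0.0000.
(0,0): S=149.0000. Δ = (V_up−V_dn)/(S_up−S_dn) = (0.0000−5.2874)/(186.2500−107.2800) = -0.0670. V = [p*·0.0000 + (1−p*)·5.2874]/1.11 = 1.2583. B = V − Δ·S = 11.2345.
Check: Δ(0,0)·S0 + B(0,0) = 1.2583 = V0.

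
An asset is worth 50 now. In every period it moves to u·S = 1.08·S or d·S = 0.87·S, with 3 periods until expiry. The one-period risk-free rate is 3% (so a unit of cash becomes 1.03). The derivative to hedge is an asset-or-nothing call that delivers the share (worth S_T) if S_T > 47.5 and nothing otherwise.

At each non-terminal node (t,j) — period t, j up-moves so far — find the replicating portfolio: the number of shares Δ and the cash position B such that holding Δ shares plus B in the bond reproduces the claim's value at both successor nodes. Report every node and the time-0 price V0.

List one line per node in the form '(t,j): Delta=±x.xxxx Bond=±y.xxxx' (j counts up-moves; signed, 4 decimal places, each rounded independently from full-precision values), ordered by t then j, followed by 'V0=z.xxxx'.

Under the risk-neutral measure, an up-move has probability p* = (R−d)/(u−d) = 0.7619 and values discount at R = 1.03.
At expiry t=3: V(3,0)=0.0000, V(3,1)=0.0000, V(3,2)=50.7384, V(3,3)=62.9856
(2,0): S=37.8450. Δ = (V_up−V_dn)/(S_up−S_dn) = (0.0000−0.0000)/(40.8726−32.9252) = 0.0000. V = [p*·0.0000 + (1−p*)·0.0000]/1.03 = 0.0000. B = V − Δ·S = 0.0000.
(2,1): S=46.9800. Δ = (V_up−V_dn)/(S_up−S_dn) = (50.7384−0.0000)/(50.7384−40.8726) = 5.1429. V = [p*·50.7384 + (1−p*)·0.0000]/1.03 = 37.5319. B = V − Δ·S = -204.0796.
(2,2): S=58.3200. Δ = (V_up−V_dn)/(S_up−S_dn) = (62.9856−50.7384)/(62.9856−50.7384) = 1.0000. V = [p*·62.9856 + (1−p*)·50.7384]/1.03 = 58.3200. B = V − Δ·S = 0.0000.
(1,0): S=43.5000. Δ = (V_up−V_dn)/(S_up−S_dn) = (37.5319−0.0000)/(46.9800−37.8450) = 4.1086. V = [p*·37.5319 + (1−p*)·0.0000]/1.03 = 27.7628. B = V − Δ·S = -150.9604.
(1,1): S=54.0000. Δ = (V_up−V_dn)/(S_up−S_dn) = (58.3200−37.5319)/(58.3200−46.9800) = 1.8332. V = [p*·58.3200 + (1−p*)·37.5319]/1.03 = 51.8160. B = V − Δ·S = -47.1751.
(0,0): S=50.0000. Δ = (V_up−V_dn)/(S_up−S_dn) = (51.8160−27.7628)/(54.0000−43.5000) = 2.2908. V = [p*·51.8160 + (1−p*)·27.7628]/1.03 = 44.7466. B = V − Δ·S = -69.7921.
Self-financing check: at every node Δ·S+B equals the discounted successor values.

(0,0): Delta=2.2908 Bond=-69.7921
(1,0): Delta=4.1086 Bond=-150.9604
(1,1): Delta=1.8332 Bond=-47.1751
(2,0): Delta=0.0000 Bond=0.0000
(2,1): Delta=5.1429 Bond=-204.0796
(2,2): Delta=1.0000 Bond=0.0000
V0=44.7466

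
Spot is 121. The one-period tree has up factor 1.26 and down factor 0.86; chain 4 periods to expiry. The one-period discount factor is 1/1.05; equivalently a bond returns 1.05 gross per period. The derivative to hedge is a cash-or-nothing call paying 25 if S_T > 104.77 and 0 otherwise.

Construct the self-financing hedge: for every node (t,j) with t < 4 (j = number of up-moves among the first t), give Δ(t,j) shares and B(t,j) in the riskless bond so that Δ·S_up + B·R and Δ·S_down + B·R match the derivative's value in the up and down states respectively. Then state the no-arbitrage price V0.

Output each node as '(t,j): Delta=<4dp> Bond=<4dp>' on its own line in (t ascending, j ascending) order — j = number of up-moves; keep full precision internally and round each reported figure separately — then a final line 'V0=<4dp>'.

The replicating-portfolio and risk-neutral prices coincide; use p* = (1.05−0.86)/(1.26−0.86) = 0.4750 for the latter.
Terminal values V(4,·): V(4,0)=0.0000, V(4,1)=0.0000, V(4,2)=25.0000, V(4,3)=25.0000, V(4,4)=25.0000
Node (3,0) S=76.9628: V=(p*·0.0000+(1−p*)·0.0000)/1.05=0.0000; Δ=(0.0000−0.0000)/(96.9731−66.1880)=0.0000; B=V−Δ·S=0.0000
Node (3,1) S=112.7594: V=(p*·25.0000+(1−p*)·0.0000)/1.05=11.3095; Δ=(25.0000−0.0000)/(142.0769−96.9731)=0.5543; B=V−Δ·S=-51.1905
Node (3,2) S=165.2057: V=(p*·25.0000+(1−p*)·25.0000)/1.05=23.8095; Δ=(25.0000−25.0000)/(208.1591−142.0769)=0.0000; B=V−Δ·S=23.8095
Node (3,3) S=242.0455: V=(p*·25.0000+(1−p*)·25.0000)/1.05=23.8095; Δ=(25.0000−25.0000)/(304.9773−208.1591)=0.0000; B=V−Δ·S=23.8095
Node (2,0) S=89.4916: V=(p*·11.3095+(1−p*)·0.0000)/1.05=5.1162; Δ=(11.3095−0.0000)/(112.7594−76.9628)=0.3159; B=V−Δ·S=-23.1576
Node (2,1) S=131.1156: V=(p*·23.8095+(1−p*)·11.3095)/1.05=16.4257; Δ=(23.8095−11.3095)/(165.2057−112.7594)=0.2383; B=V−Δ·S=-14.8243
Node (2,2) S=192.0996: V=(p*·23.8095+(1−p*)·23.8095)/1.05=22.6757; Δ=(23.8095−23.8095)/(242.0455−165.2057)=0.0000; B=V−Δ·S=22.6757
Node (1,0) S=104.0600: V=(p*·16.4257+(1−p*)·5.1162)/1.05=9.9888; Δ=(16.4257−5.1162)/(131.1156−89.4916)=0.2717; B=V−Δ·S=-18.2850
Node (1,1) S=152.4600: V=(p*·22.6757+(1−p*)·16.4257)/1.05=18.4709; Δ=(22.6757−16.4257)/(192.0996−131.1156)=0.1025; B=V−Δ·S=2.8459
Node (0,0) S=121.0000: V=(p*·18.4709+(1−p*)·9.9888)/1.05=13.3503; Δ=(18.4709−9.9888)/(152.4600−104.0600)=0.1753; B=V−Δ·S=-7.8551
Each (Δ,B) replicates both successor values, so the strategy is self-financing and V0 is arbitrage-free.

(0,0): Delta=0.1753 Bond=-7.8551
(1,0): Delta=0.2717 Bond=-18.2850
(1,1): Delta=0.1025 Bond=2.8459
(2,0): Delta=0.3159 Bond=-23.1576
(2,1): Delta=0.2383 Bond=-14.8243
(2,2): Delta=0.0000 Bond=22.6757
(3,0): Delta=0.0000 Bond=0.0000
(3,1): Delta=0.5543 Bond=-51.1905
(3,2): Delta=0.0000 Bond=23.8095
(3,3): Delta=0.0000 Bond=23.8095
V0=13.3503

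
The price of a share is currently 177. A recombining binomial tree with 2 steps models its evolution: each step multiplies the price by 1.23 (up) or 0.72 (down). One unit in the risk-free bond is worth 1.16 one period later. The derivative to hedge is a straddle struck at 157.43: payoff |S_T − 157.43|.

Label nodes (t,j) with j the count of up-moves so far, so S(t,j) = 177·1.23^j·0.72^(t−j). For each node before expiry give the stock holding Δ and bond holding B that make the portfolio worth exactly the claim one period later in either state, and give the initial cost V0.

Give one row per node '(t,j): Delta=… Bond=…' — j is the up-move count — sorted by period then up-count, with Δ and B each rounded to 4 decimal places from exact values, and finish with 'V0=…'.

(0,0): Delta=0.8184 Bond=-82.7803
(1,0): Delta=-1.0000 Bond=135.7155
(1,1): Delta=0.9878 Bond=-132.8929
V0=62.0817

The replicating-portfolio and risk-neutral prices coincide; use p* = (1.16−0.72)/(1.23−0.72) = 0.8627 for the latter.
Terminal values V(2,·): V(2,0)=65.6732, V(2,1)=0.6788, V(2,2)=110.3533
  t=1,j=0: stock 127.4400 → up 156.7512 (V=0.6788), down 91.7568 (V=65.6732). Price 8.2755; hedge Δ=-1.0000, bond B=135.7155.
  t=1,j=1: stock 217.7100 → up 267.7833 (V=110.3533), down 156.7512 (V=0.6788). Price 82.1551; hedge Δ=0.9878, bond B=-132.8929.
  t=0,j=0: stock 177.0000 → up 217.7100 (V=82.1551), down 127.4400 (V=8.2755). Price 62.0817; hedge Δ=0.8184, bond B=-82.7803.
Self-financing check: at every node Δ·S+B equals the discounted successor values.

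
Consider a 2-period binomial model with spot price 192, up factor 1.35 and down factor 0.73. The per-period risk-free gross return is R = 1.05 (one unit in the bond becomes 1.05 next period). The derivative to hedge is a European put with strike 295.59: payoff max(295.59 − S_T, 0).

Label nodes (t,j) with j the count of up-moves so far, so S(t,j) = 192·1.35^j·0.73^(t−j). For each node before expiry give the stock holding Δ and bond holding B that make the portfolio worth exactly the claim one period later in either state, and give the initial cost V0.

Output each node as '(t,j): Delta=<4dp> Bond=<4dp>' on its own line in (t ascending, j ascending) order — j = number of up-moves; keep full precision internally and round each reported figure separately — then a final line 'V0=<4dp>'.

Under the risk-neutral measure, an up-move has probability p* = (R−d)/(u−d) = 0.5161 and values discount at R = 1.05.
Terminal payoffs: V(2,0)=193.2732, V(2,1)=106.3740, V(2,2)=0.0000
(1,0): S=140.1600. Δ = (V_up−V_dn)/(S_up−S_dn) = (106.3740−193.2732)/(189.2160−102.3168) = -1.0000. V = [p*·106.3740 + (1−p*)·193.2732]/1.05 = 141.3543. B = V − Δ·S = 281.5143.
(1,1): S=259.2000. Δ = (V_up−V_dn)/(S_up−S_dn) = (0.0000−106.3740)/(349.9200−189.2160) = -0.6619. V = [p*·0.0000 + (1−p*)·106.3740]/1.05 = 49.0203. B = V − Δ·S = 220.5912.
(0,0): S=192.0000. Δ = (V_up−V_dn)/(S_up−S_dn) = (49.0203−141.3543)/(259.2000−140.1600) = -0.7757. V = [p*·49.0203 + (1−p*)·141.3543]/1.05 = 89.2362. B = V − Δ·S = 238.1620.
Root portfolio cost Δ·192+B reproduces V0=89.2362.

(0,0): Delta=-0.7757 Bond=238.1620
(1,0): Delta=-1.0000 Bond=281.5143
(1,1): Delta=-0.6619 Bond=220.5912
V0=89.2362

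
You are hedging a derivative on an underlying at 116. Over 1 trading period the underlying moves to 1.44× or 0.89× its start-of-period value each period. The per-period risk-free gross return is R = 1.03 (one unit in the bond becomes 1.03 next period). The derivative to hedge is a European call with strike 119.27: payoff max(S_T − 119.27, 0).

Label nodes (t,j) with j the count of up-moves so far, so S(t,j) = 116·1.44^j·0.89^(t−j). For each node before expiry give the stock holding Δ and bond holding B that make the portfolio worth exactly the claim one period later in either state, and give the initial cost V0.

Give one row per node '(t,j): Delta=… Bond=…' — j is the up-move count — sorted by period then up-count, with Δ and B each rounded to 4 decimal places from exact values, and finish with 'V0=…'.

Risk-neutral probability p* = (R−d)/(u−d) = (1.03−0.89)/(1.44−0.89) = 0.2545.
Payoff layer (t=1): V(1,0)=0.0000, V(1,1)=47.7700
(0,0): S=116.0000. Δ = (V_up−V_dn)/(S_up−S_dn) = (47.7700−0.0000)/(167.0400−103.2400) = 0.7487. V = [p*·47.7700 + (1−p*)·0.0000]/1.03 = 11.8055. B = V − Δ·S = -75.0491.
Self-financing check: at every node Δ·S+B equals the discounted successor values.

(0,0): Delta=0.7487 Bond=-75.0491
V0=11.8055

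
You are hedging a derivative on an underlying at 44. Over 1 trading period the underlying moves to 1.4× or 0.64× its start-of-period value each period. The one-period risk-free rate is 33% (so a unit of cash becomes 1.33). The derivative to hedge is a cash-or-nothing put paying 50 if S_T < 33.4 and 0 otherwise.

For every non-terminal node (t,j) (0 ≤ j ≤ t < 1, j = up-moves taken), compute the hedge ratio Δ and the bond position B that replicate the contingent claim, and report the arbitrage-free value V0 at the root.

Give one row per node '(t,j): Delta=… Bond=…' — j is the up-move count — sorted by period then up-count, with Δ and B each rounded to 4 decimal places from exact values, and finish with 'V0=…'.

(0,0): Delta=-1.4952 Bond=69.2521
V0=3.4626

Risk-neutral probability p* = (R−d)/(u−d) = (1.33−0.64)/(1.4−0.64) = 0.9079.
Terminal payoffs: V(1,0)=50.0000, V(1,1)=0.0000
(0,0): S=44.0000. Δ = (V_up−V_dn)/(S_up−S_dn) = (0.0000−50.0000)/(61.6000−28.1600) = -1.4952. V = [p*·0.0000 + (1−p*)·50.0000]/1.33 = 3.4626. B = V − Δ·S = 69.2521.
Self-financing check: at every node Δ·S+B equals the discounted successor values.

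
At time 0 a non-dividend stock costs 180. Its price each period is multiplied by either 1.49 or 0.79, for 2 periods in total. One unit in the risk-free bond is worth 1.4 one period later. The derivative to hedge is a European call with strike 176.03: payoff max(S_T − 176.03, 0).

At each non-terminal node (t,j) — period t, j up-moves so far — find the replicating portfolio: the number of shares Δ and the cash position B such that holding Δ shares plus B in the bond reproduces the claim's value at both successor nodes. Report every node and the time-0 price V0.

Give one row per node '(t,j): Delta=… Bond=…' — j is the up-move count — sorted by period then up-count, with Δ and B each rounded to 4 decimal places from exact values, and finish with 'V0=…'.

The replicating-portfolio and risk-neutral prices coincide; use p* = (1.4−0.79)/(1.49−0.79) = 0.8714 for the latter.
At expiry t=2: V(2,0)=0.0000, V(2,1)=35.8480, V(2,2)=223.5880
  t=1,j=0: stock 142.2000 → up 211.8780 (V=35.8480), down 112.3380 (V=0.0000). Price 22.3136; hedge Δ=0.3601, bond B=-28.8979.
  t=1,j=1: stock 268.2000 → up 399.6180 (V=223.5880), down 211.8780 (V=35.8480). Price 142.4643; hedge Δ=1.0000, bond B=-125.7357.
  t=0,j=0: stock 180.0000 → up 268.2000 (V=142.4643), down 142.2000 (V=22.3136). Price 90.7260; hedge Δ=0.9536, bond B=-80.9180.
The time-0 hedge costs 90.7260, which is the no-arbitrage price.

(0,0): Delta=0.9536 Bond=-80.9180
(1,0): Delta=0.3601 Bond=-28.8979
(1,1): Delta=1.0000 Bond=-125.7357
V0=90.7260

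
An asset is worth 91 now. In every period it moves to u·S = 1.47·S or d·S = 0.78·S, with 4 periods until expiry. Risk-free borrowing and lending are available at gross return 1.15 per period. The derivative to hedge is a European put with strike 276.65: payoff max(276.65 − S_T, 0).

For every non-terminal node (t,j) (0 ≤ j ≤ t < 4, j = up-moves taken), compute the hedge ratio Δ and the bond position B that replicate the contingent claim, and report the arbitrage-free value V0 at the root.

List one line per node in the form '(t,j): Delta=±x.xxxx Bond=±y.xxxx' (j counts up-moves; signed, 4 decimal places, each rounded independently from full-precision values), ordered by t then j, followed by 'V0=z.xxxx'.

Since d<R<u, set p* = (R−d)/(u−d) = 0.5362; price each node as the discounted p*-expectation of its children.
At expiry t=4: V(4,0)=242.9663, V(4,1)=213.1692, V(4,2)=157.0131, V(4,3)=51.1804, V(4,4)=0.0000
  t=3,j=0: stock 43.1842 → up 63.4808 (V=213.1692), down 33.6837 (V=242.9663). Price 197.3810; hedge Δ=-1.0000, bond B=240.5652.
  t=3,j=1: stock 81.3857 → up 119.6369 (V=157.0131), down 63.4808 (V=213.1692). Price 159.1795; hedge Δ=-1.0000, bond B=240.5652.
  t=3,j=2: stock 153.3807 → up 225.4696 (V=51.1804), down 119.6369 (V=157.0131). Price 87.1845; hedge Δ=-1.0000, bond B=240.5652.
  t=3,j=3: stock 289.0636 → up 424.9235 (V=0.0000), down 225.4696 (V=51.1804). Price 20.6399; hedge Δ=-0.2566, bond B=94.8143.
  t=2,j=0: stock 55.3644 → up 81.3857 (V=159.1795), down 43.1842 (V=197.3810). Price 153.8227; hedge Δ=-1.0000, bond B=209.1871.
  t=2,j=1: stock 104.3406 → up 153.3807 (V=87.1845), down 81.3857 (V=159.1795). Price 104.8465; hedge Δ=-1.0000, bond B=209.1871.
  t=2,j=2: stock 196.6419 → up 289.0636 (V=20.6399), down 153.3807 (V=87.1845). Price 44.7836; hedge Δ=-0.4904, bond B=141.2252.
  t=1,j=0: stock 70.9800 → up 104.3406 (V=104.8465), down 55.3644 (V=153.8227). Price 110.9219; hedge Δ=-1.0000, bond B=181.9019.
  t=1,j=1: stock 133.7700 → up 196.6419 (V=44.7836), down 104.3406 (V=104.8465). Price 63.1642; hedge Δ=-0.6507, bond B=150.2120.
  t=0,j=0: stock 91.0000 → up 133.7700 (V=63.1642), down 70.9800 (V=110.9219). Price 74.1850; hedge Δ=-0.7606, bond B=143.3989.
Check: Δ(0,0)·S0 + B(0,0) = 74.1850 = V0.

(0,0): Delta=-0.7606 Bond=143.3989
(1,0): Delta=-1.0000 Bond=181.9019
(1,1): Delta=-0.6507 Bond=150.2120
(2,0): Delta=-1.0000 Bond=209.1871
(2,1): Delta=-1.0000 Bond=209.1871
(2,2): Delta=-0.4904 Bond=141.2252
(3,0): Delta=-1.0000 Bond=240.5652
(3,1): Delta=-1.0000 Bond=240.5652
(3,2): Delta=-1.0000 Bond=240.5652
(3,3): Delta=-0.2566 Bond=94.8143
V0=74.1850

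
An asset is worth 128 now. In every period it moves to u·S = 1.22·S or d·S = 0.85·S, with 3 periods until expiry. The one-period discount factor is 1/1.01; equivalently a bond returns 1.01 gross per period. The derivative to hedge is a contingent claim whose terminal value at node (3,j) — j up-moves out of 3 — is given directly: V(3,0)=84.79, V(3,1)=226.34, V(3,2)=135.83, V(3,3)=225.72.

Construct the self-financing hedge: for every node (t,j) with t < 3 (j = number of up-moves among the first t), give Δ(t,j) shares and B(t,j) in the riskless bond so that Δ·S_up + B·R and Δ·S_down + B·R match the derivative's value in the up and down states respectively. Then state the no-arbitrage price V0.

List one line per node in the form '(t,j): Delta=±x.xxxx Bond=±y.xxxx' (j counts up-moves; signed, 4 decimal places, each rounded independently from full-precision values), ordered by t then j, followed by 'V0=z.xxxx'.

Risk-neutral probability p* = (R−d)/(u−d) = (1.01−0.85)/(1.22−0.85) = 0.4324.
Terminal payoffs: V(3,0)=84.7900, V(3,1)=226.3400, V(3,2)=135.8300, V(3,3)=225.7200
Node (2,0) S=92.4800: V=(p*·226.3400+(1−p*)·84.7900)/1.01=144.5553; Δ=(226.3400−84.7900)/(112.8256−78.6080)=4.1368; B=V−Δ·S=-238.0123
Node (2,1) S=132.7360: V=(p*·135.8300+(1−p*)·226.3400)/1.01=185.3471; Δ=(135.8300−226.3400)/(161.9379−112.8256)=-1.8429; B=V−Δ·S=429.9687
Node (2,2) S=190.5152: V=(p*·225.7200+(1−p*)·135.8300)/1.01=172.9716; Δ=(225.7200−135.8300)/(232.4285−161.9379)=1.2752; B=V−Δ·S=-69.9743
Node (1,0) S=108.8000: V=(p*·185.3471+(1−p*)·144.5553)/1.01=160.5891; Δ=(185.3471−144.5553)/(132.7360−92.4800)=1.0133; B=V−Δ·S=50.3409
Node (1,1) S=156.1600: V=(p*·172.9716+(1−p*)·185.3471)/1.01=178.2134; Δ=(172.9716−185.3471)/(190.5152−132.7360)=-0.2142; B=V−Δ·S=211.6605
Node (0,0) S=128.0000: V=(p*·178.2134+(1−p*)·160.5891)/1.01=166.5450; Δ=(178.2134−160.5891)/(156.1600−108.8000)=0.3721; B=V−Δ·S=118.9116
Root portfolio cost Δ·128+B reproduces V0=166.5450.

(0,0): Delta=0.3721 Bond=118.9116
(1,0): Delta=1.0133 Bond=50.3409
(1,1): Delta=-0.2142 Bond=211.6605
(2,0): Delta=4.1368 Bond=-238.0123
(2,1): Delta=-1.8429 Bond=429.9687
(2,2): Delta=1.2752 Bond=-69.9743
V0=166.5450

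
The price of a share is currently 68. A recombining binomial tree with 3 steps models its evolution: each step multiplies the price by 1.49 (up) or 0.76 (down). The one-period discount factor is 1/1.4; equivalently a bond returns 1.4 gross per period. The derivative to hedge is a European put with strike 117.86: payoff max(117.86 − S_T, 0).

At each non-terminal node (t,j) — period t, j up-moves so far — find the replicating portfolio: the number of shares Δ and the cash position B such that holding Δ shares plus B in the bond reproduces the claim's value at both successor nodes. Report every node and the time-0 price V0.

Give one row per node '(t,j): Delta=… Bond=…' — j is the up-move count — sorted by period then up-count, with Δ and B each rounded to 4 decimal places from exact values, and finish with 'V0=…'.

The replicating-portfolio and risk-neutral prices coincide; use p* = (1.4−0.76)/(1.49−0.76) = 0.8767 for the latter.
Terminal payoffs: V(3,0)=88.0096, V(3,1)=59.3376, V(3,2)=3.1252, V(3,3)=0.0000
  t=2,j=0: stock 39.2768 → up 58.5224 (V=59.3376), down 29.8504 (V=88.0096). Price 44.9089; hedge Δ=-1.0000, bond B=84.1857.
  t=2,j=1: stock 77.0032 → up 114.7348 (V=3.1252), down 58.5224 (V=59.3376). Price 7.1825; hedge Δ=-1.0000, bond B=84.1857.
  t=2,j=2: stock 150.9668 → up 224.9405 (V=0.0000), down 114.7348 (V=3.1252). Price 0.2752; hedge Δ=-0.0284, bond B=4.5564.
  t=1,j=0: stock 51.6800 → up 77.0032 (V=7.1825), down 39.2768 (V=44.9089). Price 8.4527; hedge Δ=-1.0000, bond B=60.1327.
  t=1,j=1: stock 101.3200 → up 150.9668 (V=0.2752), down 77.0032 (V=7.1825). Price 0.8049; hedge Δ=-0.0934, bond B=10.2669.
  t=0,j=0: stock 68.0000 → up 101.3200 (V=0.8049), down 51.6800 (V=8.4527). Price 1.2484; hedge Δ=-0.1541, bond B=11.7248.
Self-financing check: at every node Δ·S+B equals the discounted successor values.

(0,0): Delta=-0.1541 Bond=11.7248
(1,0): Delta=-1.0000 Bond=60.1327
(1,1): Delta=-0.0934 Bond=10.2669
(2,0): Delta=-1.0000 Bond=84.1857
(2,1): Delta=-1.0000 Bond=84.1857
(2,2): Delta=-0.0284 Bond=4.5564
V0=1.2484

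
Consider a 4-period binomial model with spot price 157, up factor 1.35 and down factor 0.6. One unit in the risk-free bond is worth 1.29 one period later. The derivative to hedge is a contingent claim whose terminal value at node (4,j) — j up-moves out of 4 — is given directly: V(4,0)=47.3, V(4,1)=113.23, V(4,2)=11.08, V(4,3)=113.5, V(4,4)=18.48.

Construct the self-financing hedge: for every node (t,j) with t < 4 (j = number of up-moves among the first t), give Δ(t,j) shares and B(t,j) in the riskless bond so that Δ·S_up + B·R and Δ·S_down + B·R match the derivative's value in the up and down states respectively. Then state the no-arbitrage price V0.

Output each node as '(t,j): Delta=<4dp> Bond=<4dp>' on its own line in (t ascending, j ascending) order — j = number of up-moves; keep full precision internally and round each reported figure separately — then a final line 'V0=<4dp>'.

Under the risk-neutral measure, an up-move has probability p* = (R−d)/(u−d) = 0.9200 and values discount at R = 1.29.
Payoff layer (t=4): V(4,0)=47.3000, V(4,1)=113.2300, V(4,2)=11.0800, V(4,3)=113.5000, V(4,4)=18.4800
(3,0): S=33.9120. Δ = (V_up−V_dn)/(S_up−S_dn) = (113.2300−47.3000)/(45.7812−20.3472) = 2.5922. V = [p*·113.2300 + (1−p*)·47.3000]/1.29 = 83.6865. B = V − Δ·S = -4.2202.
(3,1): S=76.3020. Δ = (V_up−V_dn)/(S_up−S_dn) = (11.0800−113.2300)/(103.0077−45.7812) = -1.7850. V = [p*·11.0800 + (1−p*)·113.2300]/1.29 = 14.9240. B = V − Δ·S = 151.1240.
(3,2): S=171.6795. Δ = (V_up−V_dn)/(S_up−S_dn) = (113.5000−11.0800)/(231.7673−103.0077) = 0.7954. V = [p*·113.5000 + (1−p*)·11.0800]/1.29 = 81.6329. B = V − Δ·S = -54.9271.
(3,3): S=386.2789. Δ = (V_up−V_dn)/(S_up−S_dn) = (18.4800−113.5000)/(521.4765−231.7673) = -0.3280. V = [p*·18.4800 + (1−p*)·113.5000]/1.29 = 20.2183. B = V − Δ·S = 146.9116.
(2,0): S=56.5200. Δ = (V_up−V_dn)/(S_up−S_dn) = (14.9240−83.6865)/(76.3020−33.9120) = -1.6221. V = [p*·14.9240 + (1−p*)·83.6865]/1.29 = 15.8334. B = V − Δ·S = 107.5167.
(2,1): S=127.1700. Δ = (V_up−V_dn)/(S_up−S_dn) = (81.6329−14.9240)/(171.6795−76.3020) = 0.6994. V = [p*·81.6329 + (1−p*)·14.9240]/1.29 = 59.1443. B = V − Δ·S = -29.8008.
(2,2): S=286.1325. Δ = (V_up−V_dn)/(S_up−S_dn) = (20.2183−81.6329)/(386.2789−171.6795) = -0.2862. V = [p*·20.2183 + (1−p*)·81.6329]/1.29 = 19.4818. B = V − Δ·S = 101.3679.
(1,0): S=94.2000. Δ = (V_up−V_dn)/(S_up−S_dn) = (59.1443−15.8334)/(127.1700−56.5200) = 0.6130. V = [p*·59.1443 + (1−p*)·15.8334]/1.29 = 43.1624. B = V − Δ·S = -14.5856.
(1,1): S=211.9500. Δ = (V_up−V_dn)/(S_up−S_dn) = (19.4818−59.1443)/(286.1325−127.1700) = -0.2495. V = [p*·19.4818 + (1−p*)·59.1443]/1.29 = 17.5618. B = V − Δ·S = 70.4452.
(0,0): S=157.0000. Δ = (V_up−V_dn)/(S_up−S_dn) = (17.5618−43.1624)/(211.9500−94.2000) = -0.2174. V = [p*·17.5618 + (1−p*)·43.1624]/1.29 = 15.2014. B = V − Δ·S = 49.3355.
Each (Δ,B) replicates both successor values, so the strategy is self-financing and V0 is arbitrage-free.

(0,0): Delta=-0.2174 Bond=49.3355
(1,0): Delta=0.6130 Bond=-14.5856
(1,1): Delta=-0.2495 Bond=70.4452
(2,0): Delta=-1.6221 Bond=107.5167
(2,1): Delta=0.6994 Bond=-29.8008
(2,2): Delta=-0.2862 Bond=101.3679
(3,0): Delta=2.5922 Bond=-4.2202
(3,1): Delta=-1.7850 Bond=151.1240
(3,2): Delta=0.7954 Bond=-54.9271
(3,3): Delta=-0.3280 Bond=146.9116
V0=15.2014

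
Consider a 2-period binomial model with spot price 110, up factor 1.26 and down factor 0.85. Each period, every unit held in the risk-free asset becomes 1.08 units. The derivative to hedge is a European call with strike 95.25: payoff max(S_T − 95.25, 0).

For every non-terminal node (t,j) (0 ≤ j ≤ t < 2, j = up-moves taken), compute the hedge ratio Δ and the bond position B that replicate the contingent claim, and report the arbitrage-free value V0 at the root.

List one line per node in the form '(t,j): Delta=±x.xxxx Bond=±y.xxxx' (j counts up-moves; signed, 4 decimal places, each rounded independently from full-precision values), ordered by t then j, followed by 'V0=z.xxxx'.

Risk-neutral probability p* = (R−d)/(u−d) = (1.08−0.85)/(1.26−0.85) = 0.5610.
Payoff layer (t=2): V(2,0)=0.0000, V(2,1)=22.5600, V(2,2)=79.3860
Node (1,0) S=93.5000: V=(p*·22.5600+(1−p*)·0.0000)/1.08=11.7182; Δ=(22.5600−0.0000)/(117.8100−79.4750)=0.5885; B=V−Δ·S=-43.3062
Node (1,1) S=138.6000: V=(p*·79.3860+(1−p*)·22.5600)/1.08=50.4056; Δ=(79.3860−22.5600)/(174.6360−117.8100)=1.0000; B=V−Δ·S=-88.1944
Node (0,0) S=110.0000: V=(p*·50.4056+(1−p*)·11.7182)/1.08=30.9452; Δ=(50.4056−11.7182)/(138.6000−93.5000)=0.8578; B=V−Δ·S=-63.4143
The time-0 hedge costs 30.9452, which is the no-arbitrage price.

(0,0): Delta=0.8578 Bond=-63.4143
(1,0): Delta=0.5885 Bond=-43.3062
(1,1): Delta=1.0000 Bond=-88.1944
V0=30.9452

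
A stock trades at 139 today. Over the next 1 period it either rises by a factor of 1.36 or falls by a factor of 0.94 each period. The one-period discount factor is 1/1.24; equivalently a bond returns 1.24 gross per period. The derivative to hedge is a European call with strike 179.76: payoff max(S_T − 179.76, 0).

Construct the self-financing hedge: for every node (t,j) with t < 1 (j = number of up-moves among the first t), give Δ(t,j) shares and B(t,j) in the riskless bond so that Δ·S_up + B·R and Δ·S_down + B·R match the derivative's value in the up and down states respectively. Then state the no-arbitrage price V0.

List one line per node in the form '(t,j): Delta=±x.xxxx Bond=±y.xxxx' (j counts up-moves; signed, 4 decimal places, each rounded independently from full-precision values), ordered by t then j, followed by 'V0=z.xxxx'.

Risk-neutral probability p* = (R−d)/(u−d) = (1.24−0.94)/(1.36−0.94) = 0.7143.
Terminal payoffs: V(1,0)=0.0000, V(1,1)=9.2800
Node (0,0) S=139.0000: V=(p*·9.2800+(1−p*)·0.0000)/1.24=5.3456; Δ=(9.2800−0.0000)/(189.0400−130.6600)=0.1590; B=V−Δ·S=-16.7496
Check: Δ(0,0)·S0 + B(0,0) = 5.3456 = V0.

(0,0): Delta=0.1590 Bond=-16.7496
V0=5.3456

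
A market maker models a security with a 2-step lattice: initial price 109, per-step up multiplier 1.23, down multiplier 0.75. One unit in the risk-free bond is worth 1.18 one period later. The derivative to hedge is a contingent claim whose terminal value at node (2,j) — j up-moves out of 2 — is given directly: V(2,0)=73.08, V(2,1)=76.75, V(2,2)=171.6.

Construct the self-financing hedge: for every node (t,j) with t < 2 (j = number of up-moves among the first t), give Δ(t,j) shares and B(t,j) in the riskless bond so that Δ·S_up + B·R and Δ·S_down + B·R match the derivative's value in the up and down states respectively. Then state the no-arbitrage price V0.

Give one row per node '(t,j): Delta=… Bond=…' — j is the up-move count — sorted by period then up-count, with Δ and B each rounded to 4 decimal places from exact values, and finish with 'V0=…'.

Risk-neutral probability p* = (R−d)/(u−d) = (1.18−0.75)/(1.23−0.75) = 0.8958.
Terminal payoffs: V(2,0)=73.0800, V(2,1)=76.7500, V(2,2)=171.6000
  t=1,j=0: stock 81.7500 → up 100.5525 (V=76.7500), down 61.3125 (V=73.0800). Price 64.7184; hedge Δ=0.0935, bond B=57.0726.
  t=1,j=1: stock 134.0700 → up 164.9061 (V=171.6000), down 100.5525 (V=76.7500). Price 137.0507; hedge Δ=1.4739, bond B=-60.5535.
  t=0,j=0: stock 109.0000 → up 134.0700 (V=137.0507), down 81.7500 (V=64.7184). Price 109.7594; hedge Δ=1.3825, bond B=-40.9329.
Check: Δ(0,0)·S0 + B(0,0) = 109.7594 = V0.

(0,0): Delta=1.3825 Bond=-40.9329
(1,0): Delta=0.0935 Bond=57.0726
(1,1): Delta=1.4739 Bond=-60.5535
V0=109.7594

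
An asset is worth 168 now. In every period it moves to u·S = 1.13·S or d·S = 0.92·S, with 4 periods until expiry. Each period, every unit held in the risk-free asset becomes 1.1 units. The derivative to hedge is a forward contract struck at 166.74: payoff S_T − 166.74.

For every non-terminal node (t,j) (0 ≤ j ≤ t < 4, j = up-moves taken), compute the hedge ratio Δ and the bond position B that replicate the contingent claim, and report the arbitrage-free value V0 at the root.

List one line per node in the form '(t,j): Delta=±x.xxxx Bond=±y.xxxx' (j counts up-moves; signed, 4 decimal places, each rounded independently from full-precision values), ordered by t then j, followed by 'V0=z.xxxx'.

(0,0): Delta=1.0000 Bond=-113.8857
(1,0): Delta=1.0000 Bond=-125.2742
(1,1): Delta=1.0000 Bond=-125.2742
(2,0): Delta=1.0000 Bond=-137.8017
(2,1): Delta=1.0000 Bond=-137.8017
(2,2): Delta=1.0000 Bond=-137.8017
(3,0): Delta=1.0000 Bond=-151.5818
(3,1): Delta=1.0000 Bond=-151.5818
(3,2): Delta=1.0000 Bond=-151.5818
(3,3): Delta=1.0000 Bond=-151.5818
V0=54.1143

Under the risk-neutral measure, an up-move has probability p* = (R−d)/(u−d) = 0.8571 and values discount at R = 1.1.
Terminal values V(4,·): V(4,0)=-46.3860, V(4,1)=-18.9139, V(4,2)=14.8291, V(4,3)=56.2742, V(4,4)=107.1796
(3,0): S=130.8196. Δ = (V_up−V_dn)/(S_up−S_dn) = (-18.9139−-46.3860)/(147.8261−120.3540) = 1.0000. V = [p*·-18.9139 + (1−p*)·-46.3860]/1.1 = -20.7622. B = V − Δ·S = -151.5818.
(3,1): S=160.6806. Δ = (V_up−V_dn)/(S_up−S_dn) = (14.8291−-18.9139)/(181.5691−147.8261) = 1.0000. V = [p*·14.8291 + (1−p*)·-18.9139]/1.1 = 9.0988. B = V − Δ·S = -151.5818.
(3,2): S=197.3577. Δ = (V_up−V_dn)/(S_up−S_dn) = (56.2742−14.8291)/(223.0142−181.5691) = 1.0000. V = [p*·56.2742 + (1−p*)·14.8291]/1.1 = 45.7758. B = V − Δ·S = -151.5818.
(3,3): S=242.4067. Δ = (V_up−V_dn)/(S_up−S_dn) = (107.1796−56.2742)/(273.9196−223.0142) = 1.0000. V = [p*·107.1796 + (1−p*)·56.2742]/1.1 = 90.8249. B = V − Δ·S = -151.5818.
(2,0): S=142.1952. Δ = (V_up−V_dn)/(S_up−S_dn) = (9.0988−-20.7622)/(160.6806−130.8196) = 1.0000. V = [p*·9.0988 + (1−p*)·-20.7622]/1.1 = 4.3935. B = V − Δ·S = -137.8017.
(2,1): S=174.6528. Δ = (V_up−V_dn)/(S_up−S_dn) = (45.7758−9.0988)/(197.3577−160.6806) = 1.0000. V = [p*·45.7758 + (1−p*)·9.0988]/1.1 = 36.8511. B = V − Δ·S = -137.8017.
(2,2): S=214.5192. Δ = (V_up−V_dn)/(S_up−S_dn) = (90.8249−45.7758)/(242.4067−197.3577) = 1.0000. V = [p*·90.8249 + (1−p*)·45.7758]/1.1 = 76.7175. B = V − Δ·S = -137.8017.
(1,0): S=154.5600. Δ = (V_up−V_dn)/(S_up−S_dn) = (36.8511−4.3935)/(174.6528−142.1952) = 1.0000. V = [p*·36.8511 + (1−p*)·4.3935]/1.1 = 29.2858. B = V − Δ·S = -125.2742.
(1,1): S=189.8400. Δ = (V_up−V_dn)/(S_up−S_dn) = (76.7175−36.8511)/(214.5192−174.6528) = 1.0000. V = [p*·76.7175 + (1−p*)·36.8511]/1.1 = 64.5658. B = V − Δ·S = -125.2742.
(0,0): S=168.0000. Δ = (V_up−V_dn)/(S_up−S_dn) = (64.5658−29.2858)/(189.8400−154.5600) = 1.0000. V = [p*·64.5658 + (1−p*)·29.2858]/1.1 = 54.1143. B = V − Δ·S = -113.8857.
Self-financing check: at every node Δ·S+B equals the discounted successor values.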